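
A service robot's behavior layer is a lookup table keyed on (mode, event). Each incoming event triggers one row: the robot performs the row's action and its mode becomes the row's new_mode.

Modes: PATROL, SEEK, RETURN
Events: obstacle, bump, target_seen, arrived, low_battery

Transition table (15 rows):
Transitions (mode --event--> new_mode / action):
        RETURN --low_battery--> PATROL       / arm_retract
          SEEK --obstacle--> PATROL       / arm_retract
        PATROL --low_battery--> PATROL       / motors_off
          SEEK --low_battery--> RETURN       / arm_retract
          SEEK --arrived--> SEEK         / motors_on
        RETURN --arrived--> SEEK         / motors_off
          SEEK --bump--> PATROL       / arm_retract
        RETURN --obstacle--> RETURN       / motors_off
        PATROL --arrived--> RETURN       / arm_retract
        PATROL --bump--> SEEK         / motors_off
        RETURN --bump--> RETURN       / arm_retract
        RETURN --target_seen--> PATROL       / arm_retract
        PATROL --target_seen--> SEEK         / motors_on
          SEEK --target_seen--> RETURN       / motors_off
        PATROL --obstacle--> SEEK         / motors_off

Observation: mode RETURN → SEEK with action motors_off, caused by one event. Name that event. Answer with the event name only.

try obstacle: (RETURN, obstacle) → (RETURN, motors_off)
try bump: (RETURN, bump) → (RETURN, arm_retract)
try target_seen: (RETURN, target_seen) → (PATROL, arm_retract)
try arrived: (RETURN, arrived) → (SEEK, motors_off)  ← matches
try low_battery: (RETURN, low_battery) → (PATROL, arm_retract)

arrived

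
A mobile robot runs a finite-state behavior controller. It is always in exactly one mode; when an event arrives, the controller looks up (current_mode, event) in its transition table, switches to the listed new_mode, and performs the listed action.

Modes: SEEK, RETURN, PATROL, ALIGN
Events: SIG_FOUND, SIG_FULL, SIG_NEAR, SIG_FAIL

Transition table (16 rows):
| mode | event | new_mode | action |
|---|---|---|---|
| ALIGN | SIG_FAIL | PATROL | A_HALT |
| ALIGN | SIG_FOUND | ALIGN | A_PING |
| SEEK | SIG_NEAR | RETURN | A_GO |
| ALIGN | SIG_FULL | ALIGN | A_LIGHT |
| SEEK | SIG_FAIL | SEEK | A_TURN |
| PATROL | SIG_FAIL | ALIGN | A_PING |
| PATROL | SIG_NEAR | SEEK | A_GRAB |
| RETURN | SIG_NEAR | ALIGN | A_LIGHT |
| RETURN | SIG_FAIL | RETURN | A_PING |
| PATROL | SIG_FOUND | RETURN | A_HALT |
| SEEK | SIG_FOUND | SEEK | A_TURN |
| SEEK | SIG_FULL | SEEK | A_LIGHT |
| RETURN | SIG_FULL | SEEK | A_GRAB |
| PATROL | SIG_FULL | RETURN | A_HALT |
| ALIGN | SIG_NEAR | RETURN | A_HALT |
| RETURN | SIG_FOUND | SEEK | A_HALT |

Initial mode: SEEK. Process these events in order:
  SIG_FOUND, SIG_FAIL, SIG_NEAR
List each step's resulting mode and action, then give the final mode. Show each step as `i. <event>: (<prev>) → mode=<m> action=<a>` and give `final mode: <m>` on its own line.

1. SIG_FOUND: (SEEK) → mode=SEEK action=A_TURN
2. SIG_FAIL: (SEEK) → mode=SEEK action=A_TURN
3. SIG_NEAR: (SEEK) → mode=RETURN action=A_GO

final mode: RETURN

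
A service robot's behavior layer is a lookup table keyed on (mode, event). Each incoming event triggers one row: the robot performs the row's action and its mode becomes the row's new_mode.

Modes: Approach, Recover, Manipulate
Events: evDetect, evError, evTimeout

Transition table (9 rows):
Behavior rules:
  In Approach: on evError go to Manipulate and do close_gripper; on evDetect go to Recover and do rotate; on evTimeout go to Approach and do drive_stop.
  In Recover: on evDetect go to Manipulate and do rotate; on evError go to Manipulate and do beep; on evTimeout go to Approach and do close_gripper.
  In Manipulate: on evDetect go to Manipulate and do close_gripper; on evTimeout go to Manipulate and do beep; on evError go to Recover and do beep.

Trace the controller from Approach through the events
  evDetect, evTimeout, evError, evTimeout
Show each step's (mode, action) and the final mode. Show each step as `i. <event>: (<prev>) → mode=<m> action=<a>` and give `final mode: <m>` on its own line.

1. evDetect: (Approach) → mode=Recover action=rotate
2. evTimeout: (Recover) → mode=Approach action=close_gripper
3. evError: (Approach) → mode=Manipulate action=close_gripper
4. evTimeout: (Manipulate) → mode=Manipulate action=beep

final mode: Manipulate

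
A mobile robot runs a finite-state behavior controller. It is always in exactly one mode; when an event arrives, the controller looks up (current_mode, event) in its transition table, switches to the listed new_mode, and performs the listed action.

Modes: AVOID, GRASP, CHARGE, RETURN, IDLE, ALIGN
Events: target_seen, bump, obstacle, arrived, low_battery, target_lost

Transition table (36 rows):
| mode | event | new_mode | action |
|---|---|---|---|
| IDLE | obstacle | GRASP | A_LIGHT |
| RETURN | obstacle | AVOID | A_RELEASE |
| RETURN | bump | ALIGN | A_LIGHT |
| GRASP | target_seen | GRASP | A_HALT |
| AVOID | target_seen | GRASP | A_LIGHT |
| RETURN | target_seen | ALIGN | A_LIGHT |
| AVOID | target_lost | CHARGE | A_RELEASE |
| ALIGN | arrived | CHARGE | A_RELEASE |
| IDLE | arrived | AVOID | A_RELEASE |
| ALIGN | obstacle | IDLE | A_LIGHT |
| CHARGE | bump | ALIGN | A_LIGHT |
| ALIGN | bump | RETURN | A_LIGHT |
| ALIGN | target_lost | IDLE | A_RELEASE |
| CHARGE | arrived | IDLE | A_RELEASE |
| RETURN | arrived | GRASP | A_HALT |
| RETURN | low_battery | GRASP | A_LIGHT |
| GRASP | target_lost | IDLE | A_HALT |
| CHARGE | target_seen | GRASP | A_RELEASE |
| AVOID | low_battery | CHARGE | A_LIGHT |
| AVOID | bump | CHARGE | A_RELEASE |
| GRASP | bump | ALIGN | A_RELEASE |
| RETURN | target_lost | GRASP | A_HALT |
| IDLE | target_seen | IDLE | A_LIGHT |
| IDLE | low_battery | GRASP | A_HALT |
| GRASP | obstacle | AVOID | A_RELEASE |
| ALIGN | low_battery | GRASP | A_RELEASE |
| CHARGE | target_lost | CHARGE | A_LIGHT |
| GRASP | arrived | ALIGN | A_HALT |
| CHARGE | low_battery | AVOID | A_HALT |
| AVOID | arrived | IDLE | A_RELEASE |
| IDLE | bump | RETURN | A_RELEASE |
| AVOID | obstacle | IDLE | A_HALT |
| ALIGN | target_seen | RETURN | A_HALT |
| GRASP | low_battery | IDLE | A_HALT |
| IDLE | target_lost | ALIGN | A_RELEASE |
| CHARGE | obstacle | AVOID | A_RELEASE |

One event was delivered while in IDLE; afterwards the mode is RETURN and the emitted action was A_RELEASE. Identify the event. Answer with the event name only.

try target_seen: (IDLE, target_seen) → (IDLE, A_LIGHT)
try bump: (IDLE, bump) → (RETURN, A_RELEASE)  ← matches
try obstacle: (IDLE, obstacle) → (GRASP, A_LIGHT)
try arrived: (IDLE, arrived) → (AVOID, A_RELEASE)
try low_battery: (IDLE, low_battery) → (GRASP, A_HALT)
try target_lost: (IDLE, target_lost) → (ALIGN, A_RELEASE)

bump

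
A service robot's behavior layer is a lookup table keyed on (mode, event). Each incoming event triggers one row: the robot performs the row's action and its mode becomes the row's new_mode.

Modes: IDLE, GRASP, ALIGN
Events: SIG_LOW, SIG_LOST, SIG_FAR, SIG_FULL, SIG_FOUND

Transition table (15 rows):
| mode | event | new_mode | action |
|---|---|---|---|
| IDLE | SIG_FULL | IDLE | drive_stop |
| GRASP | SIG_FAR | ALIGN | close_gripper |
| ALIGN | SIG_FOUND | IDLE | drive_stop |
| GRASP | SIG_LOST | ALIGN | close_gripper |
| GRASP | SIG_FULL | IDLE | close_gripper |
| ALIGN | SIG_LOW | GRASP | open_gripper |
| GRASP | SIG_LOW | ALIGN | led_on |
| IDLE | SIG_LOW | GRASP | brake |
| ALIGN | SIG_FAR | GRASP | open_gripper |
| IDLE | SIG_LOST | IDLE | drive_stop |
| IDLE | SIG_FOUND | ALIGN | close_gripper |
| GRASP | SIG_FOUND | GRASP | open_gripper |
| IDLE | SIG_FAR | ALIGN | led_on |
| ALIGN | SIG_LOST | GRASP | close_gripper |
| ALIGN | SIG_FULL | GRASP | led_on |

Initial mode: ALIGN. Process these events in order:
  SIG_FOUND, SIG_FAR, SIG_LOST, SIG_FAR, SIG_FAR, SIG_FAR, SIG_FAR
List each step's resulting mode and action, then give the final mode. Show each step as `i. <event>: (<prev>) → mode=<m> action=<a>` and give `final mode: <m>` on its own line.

final mode: GRASP

1. SIG_FOUND: (ALIGN) → mode=IDLE action=drive_stop
2. SIG_FAR: (IDLE) → mode=ALIGN action=led_on
3. SIG_LOST: (ALIGN) → mode=GRASP action=close_gripper
4. SIG_FAR: (GRASP) → mode=ALIGN action=close_gripper
5. SIG_FAR: (ALIGN) → mode=GRASP action=open_gripper
6. SIG_FAR: (GRASP) → mode=ALIGN action=close_gripper
7. SIG_FAR: (ALIGN) → mode=GRASP action=open_gripper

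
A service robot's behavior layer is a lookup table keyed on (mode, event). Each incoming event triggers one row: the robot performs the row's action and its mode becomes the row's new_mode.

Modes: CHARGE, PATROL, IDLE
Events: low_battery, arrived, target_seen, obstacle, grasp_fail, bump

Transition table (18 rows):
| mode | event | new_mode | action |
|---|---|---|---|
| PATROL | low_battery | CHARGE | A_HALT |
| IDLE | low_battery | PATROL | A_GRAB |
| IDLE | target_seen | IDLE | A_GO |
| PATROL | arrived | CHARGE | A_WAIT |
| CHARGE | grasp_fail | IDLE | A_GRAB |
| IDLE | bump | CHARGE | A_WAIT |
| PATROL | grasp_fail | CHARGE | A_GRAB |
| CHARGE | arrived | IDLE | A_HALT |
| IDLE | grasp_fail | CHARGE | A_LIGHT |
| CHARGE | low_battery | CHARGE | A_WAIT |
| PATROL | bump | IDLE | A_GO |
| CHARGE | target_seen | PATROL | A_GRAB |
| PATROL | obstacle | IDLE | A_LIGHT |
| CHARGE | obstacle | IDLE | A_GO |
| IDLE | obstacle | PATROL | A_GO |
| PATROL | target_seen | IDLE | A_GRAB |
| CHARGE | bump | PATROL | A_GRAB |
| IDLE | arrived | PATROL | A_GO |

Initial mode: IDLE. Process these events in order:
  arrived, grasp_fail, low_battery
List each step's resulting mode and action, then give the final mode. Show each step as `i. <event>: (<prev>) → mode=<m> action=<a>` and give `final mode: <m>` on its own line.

final mode: CHARGE

1. arrived: (IDLE) → mode=PATROL action=A_GO
2. grasp_fail: (PATROL) → mode=CHARGE action=A_GRAB
3. low_battery: (CHARGE) → mode=CHARGE action=A_WAIT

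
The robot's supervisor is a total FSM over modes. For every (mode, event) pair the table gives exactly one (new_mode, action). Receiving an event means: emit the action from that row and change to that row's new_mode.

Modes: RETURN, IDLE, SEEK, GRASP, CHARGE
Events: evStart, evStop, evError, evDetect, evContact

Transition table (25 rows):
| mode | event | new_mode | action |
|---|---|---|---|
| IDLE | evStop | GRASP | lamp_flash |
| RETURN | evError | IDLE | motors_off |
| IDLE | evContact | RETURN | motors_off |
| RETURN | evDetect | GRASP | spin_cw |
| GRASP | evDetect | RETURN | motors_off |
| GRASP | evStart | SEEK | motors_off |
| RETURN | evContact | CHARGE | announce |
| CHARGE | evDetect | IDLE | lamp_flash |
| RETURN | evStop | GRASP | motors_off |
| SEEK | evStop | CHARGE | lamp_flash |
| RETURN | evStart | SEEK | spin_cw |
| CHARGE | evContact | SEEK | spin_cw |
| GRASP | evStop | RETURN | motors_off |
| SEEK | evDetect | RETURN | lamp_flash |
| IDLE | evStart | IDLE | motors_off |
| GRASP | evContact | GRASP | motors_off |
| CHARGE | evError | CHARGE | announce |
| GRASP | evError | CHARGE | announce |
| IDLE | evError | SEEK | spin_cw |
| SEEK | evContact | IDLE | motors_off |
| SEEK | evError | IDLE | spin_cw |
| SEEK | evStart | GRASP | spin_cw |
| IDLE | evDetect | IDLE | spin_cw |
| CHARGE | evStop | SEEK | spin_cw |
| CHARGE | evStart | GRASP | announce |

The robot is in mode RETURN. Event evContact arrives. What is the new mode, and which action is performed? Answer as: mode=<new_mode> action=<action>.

mode=CHARGE action=announce

current mode = RETURN; filter table to that mode:
  (RETURN, evError) → (IDLE, motors_off)
  (RETURN, evDetect) → (GRASP, spin_cw)
  (RETURN, evContact) → (CHARGE, announce)  ← event matches
  (RETURN, evStop) → (GRASP, motors_off)
  (RETURN, evStart) → (SEEK, spin_cw)
event = evContact selects (CHARGE, announce)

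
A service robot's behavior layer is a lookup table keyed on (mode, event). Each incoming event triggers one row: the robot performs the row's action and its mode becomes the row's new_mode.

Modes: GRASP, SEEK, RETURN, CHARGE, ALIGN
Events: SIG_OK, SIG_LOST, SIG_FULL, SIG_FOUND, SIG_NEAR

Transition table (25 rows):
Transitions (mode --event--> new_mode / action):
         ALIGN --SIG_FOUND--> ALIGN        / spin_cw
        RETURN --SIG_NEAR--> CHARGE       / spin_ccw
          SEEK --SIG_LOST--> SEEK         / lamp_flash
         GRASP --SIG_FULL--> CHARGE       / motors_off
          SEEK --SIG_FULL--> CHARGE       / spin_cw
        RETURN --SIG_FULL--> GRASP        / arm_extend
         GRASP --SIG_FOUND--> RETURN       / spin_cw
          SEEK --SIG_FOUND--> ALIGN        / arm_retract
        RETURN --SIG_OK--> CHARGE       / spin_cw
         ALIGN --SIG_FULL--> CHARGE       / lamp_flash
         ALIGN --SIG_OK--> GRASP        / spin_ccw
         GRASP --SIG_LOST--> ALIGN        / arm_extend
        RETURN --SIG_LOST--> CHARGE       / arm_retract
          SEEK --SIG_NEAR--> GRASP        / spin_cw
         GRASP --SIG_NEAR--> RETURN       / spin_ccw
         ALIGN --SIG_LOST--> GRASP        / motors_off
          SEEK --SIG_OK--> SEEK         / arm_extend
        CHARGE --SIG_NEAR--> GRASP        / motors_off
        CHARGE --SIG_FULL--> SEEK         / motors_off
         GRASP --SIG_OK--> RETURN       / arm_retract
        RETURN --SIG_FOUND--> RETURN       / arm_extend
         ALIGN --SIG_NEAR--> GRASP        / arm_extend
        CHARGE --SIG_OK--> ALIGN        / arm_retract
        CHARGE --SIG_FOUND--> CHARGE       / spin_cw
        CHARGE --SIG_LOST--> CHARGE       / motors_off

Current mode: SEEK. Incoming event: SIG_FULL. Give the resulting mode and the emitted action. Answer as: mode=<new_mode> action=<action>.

current mode = SEEK; filter table to that mode:
  (SEEK, SIG_LOST) → (SEEK, lamp_flash)
  (SEEK, SIG_FULL) → (CHARGE, spin_cw)  ← event matches
  (SEEK, SIG_FOUND) → (ALIGN, arm_retract)
  (SEEK, SIG_NEAR) → (GRASP, spin_cw)
  (SEEK, SIG_OK) → (SEEK, arm_extend)
event = SIG_FULL selects (CHARGE, spin_cw)

mode=CHARGE action=spin_cw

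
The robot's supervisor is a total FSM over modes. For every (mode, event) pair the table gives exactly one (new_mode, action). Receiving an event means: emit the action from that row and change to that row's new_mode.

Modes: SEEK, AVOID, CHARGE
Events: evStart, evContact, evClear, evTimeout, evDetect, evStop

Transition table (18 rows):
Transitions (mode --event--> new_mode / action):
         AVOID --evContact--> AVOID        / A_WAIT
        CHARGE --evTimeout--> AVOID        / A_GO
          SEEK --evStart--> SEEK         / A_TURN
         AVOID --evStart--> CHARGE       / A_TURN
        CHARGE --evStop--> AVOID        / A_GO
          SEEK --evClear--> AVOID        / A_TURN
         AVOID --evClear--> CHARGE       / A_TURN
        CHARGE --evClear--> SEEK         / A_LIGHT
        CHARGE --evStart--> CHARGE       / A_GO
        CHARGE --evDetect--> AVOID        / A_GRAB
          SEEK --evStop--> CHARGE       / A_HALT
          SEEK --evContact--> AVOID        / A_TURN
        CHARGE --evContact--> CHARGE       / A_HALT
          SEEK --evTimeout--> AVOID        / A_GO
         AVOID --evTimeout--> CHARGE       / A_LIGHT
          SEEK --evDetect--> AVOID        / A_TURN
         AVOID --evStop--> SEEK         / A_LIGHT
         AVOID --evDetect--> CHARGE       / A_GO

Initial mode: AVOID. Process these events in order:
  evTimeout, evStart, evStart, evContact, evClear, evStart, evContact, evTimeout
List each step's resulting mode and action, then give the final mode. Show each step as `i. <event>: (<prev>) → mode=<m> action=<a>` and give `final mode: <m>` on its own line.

final mode: CHARGE

1. evTimeout: (AVOID) → mode=CHARGE action=A_LIGHT
2. evStart: (CHARGE) → mode=CHARGE action=A_GO
3. evStart: (CHARGE) → mode=CHARGE action=A_GO
4. evContact: (CHARGE) → mode=CHARGE action=A_HALT
5. evClear: (CHARGE) → mode=SEEK action=A_LIGHT
6. evStart: (SEEK) → mode=SEEK action=A_TURN
7. evContact: (SEEK) → mode=AVOID action=A_TURN
8. evTimeout: (AVOID) → mode=CHARGE action=A_LIGHT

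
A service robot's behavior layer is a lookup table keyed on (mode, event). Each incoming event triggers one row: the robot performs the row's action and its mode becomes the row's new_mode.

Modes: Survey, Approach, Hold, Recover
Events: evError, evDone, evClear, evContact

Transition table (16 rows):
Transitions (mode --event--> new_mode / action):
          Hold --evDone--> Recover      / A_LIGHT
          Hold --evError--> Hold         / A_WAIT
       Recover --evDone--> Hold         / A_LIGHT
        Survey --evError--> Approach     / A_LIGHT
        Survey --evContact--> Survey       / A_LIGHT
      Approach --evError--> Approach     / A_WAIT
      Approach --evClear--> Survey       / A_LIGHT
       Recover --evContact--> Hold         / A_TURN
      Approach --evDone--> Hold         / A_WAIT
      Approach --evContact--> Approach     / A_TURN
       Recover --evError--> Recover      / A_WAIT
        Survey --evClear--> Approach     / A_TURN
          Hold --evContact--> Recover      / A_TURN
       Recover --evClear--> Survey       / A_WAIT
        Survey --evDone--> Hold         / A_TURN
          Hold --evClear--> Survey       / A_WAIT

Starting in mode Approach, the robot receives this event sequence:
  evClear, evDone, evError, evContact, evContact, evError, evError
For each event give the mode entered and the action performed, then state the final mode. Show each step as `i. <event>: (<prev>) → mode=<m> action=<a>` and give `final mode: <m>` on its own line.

1. evClear: (Approach) → mode=Survey action=A_LIGHT
2. evDone: (Survey) → mode=Hold action=A_TURN
3. evError: (Hold) → mode=Hold action=A_WAIT
4. evContact: (Hold) → mode=Recover action=A_TURN
5. evContact: (Recover) → mode=Hold action=A_TURN
6. evError: (Hold) → mode=Hold action=A_WAIT
7. evError: (Hold) → mode=Hold action=A_WAIT

final mode: Hold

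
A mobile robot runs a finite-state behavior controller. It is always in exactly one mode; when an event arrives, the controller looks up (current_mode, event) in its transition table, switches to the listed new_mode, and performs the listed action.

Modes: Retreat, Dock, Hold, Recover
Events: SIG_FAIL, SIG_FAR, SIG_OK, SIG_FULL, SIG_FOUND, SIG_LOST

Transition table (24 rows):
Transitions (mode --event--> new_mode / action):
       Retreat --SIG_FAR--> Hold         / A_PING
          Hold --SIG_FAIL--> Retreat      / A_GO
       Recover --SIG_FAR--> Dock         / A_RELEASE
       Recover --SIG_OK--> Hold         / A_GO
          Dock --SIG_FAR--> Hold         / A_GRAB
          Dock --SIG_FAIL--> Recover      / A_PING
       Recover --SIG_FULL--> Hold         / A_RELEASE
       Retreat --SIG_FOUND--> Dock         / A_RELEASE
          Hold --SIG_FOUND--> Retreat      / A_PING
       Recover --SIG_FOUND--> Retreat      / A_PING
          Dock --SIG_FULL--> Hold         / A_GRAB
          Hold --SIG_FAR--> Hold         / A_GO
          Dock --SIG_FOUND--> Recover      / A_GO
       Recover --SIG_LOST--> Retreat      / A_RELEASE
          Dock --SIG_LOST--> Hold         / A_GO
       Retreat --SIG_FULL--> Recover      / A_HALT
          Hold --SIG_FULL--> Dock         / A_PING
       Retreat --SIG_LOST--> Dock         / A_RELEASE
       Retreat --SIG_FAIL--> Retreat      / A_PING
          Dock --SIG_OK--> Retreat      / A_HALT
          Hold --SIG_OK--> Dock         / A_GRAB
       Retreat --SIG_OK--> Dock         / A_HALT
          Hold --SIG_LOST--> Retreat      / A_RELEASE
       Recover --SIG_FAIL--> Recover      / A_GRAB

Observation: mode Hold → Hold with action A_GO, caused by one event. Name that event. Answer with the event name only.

try SIG_FAIL: (Hold, SIG_FAIL) → (Retreat, A_GO)
try SIG_FAR: (Hold, SIG_FAR) → (Hold, A_GO)  ← matches
try SIG_OK: (Hold, SIG_OK) → (Dock, A_GRAB)
try SIG_FULL: (Hold, SIG_FULL) → (Dock, A_PING)
try SIG_FOUND: (Hold, SIG_FOUND) → (Retreat, A_PING)
try SIG_LOST: (Hold, SIG_LOST) → (Retreat, A_RELEASE)

SIG_FAR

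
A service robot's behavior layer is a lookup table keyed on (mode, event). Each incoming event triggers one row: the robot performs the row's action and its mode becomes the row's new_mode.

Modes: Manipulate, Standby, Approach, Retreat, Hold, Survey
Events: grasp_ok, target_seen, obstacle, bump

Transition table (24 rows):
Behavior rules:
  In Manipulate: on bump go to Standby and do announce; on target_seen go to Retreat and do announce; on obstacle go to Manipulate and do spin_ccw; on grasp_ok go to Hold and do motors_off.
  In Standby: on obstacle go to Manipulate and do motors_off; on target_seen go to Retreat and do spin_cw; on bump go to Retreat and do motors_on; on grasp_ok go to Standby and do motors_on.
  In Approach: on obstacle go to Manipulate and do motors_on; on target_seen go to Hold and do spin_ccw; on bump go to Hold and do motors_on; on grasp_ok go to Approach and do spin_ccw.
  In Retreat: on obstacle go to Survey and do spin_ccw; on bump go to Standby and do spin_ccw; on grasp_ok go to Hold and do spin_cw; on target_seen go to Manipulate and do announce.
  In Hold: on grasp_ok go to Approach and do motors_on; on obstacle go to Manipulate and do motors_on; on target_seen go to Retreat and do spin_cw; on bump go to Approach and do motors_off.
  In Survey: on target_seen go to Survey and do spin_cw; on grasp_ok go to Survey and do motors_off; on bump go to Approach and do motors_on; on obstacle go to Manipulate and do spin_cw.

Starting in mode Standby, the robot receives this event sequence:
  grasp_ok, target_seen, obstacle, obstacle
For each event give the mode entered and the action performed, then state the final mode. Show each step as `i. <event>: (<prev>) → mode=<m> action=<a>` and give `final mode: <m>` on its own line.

final mode: Manipulate

1. grasp_ok: (Standby) → mode=Standby action=motors_on
2. target_seen: (Standby) → mode=Retreat action=spin_cw
3. obstacle: (Retreat) → mode=Survey action=spin_ccw
4. obstacle: (Survey) → mode=Manipulate action=spin_cw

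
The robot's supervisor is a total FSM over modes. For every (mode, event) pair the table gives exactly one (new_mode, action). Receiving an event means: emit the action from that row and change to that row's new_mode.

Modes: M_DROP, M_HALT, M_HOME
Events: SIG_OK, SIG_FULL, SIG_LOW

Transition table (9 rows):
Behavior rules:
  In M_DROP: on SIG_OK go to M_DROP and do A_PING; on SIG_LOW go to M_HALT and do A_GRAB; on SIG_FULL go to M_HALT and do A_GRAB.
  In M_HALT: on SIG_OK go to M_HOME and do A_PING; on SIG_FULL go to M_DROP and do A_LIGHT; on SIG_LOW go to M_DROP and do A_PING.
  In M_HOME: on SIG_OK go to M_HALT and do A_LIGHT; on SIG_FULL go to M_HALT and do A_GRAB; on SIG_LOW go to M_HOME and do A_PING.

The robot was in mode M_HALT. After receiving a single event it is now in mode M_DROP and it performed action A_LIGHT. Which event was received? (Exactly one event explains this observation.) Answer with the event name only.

try SIG_OK: (M_HALT, SIG_OK) → (M_HOME, A_PING)
try SIG_FULL: (M_HALT, SIG_FULL) → (M_DROP, A_LIGHT)  ← matches
try SIG_LOW: (M_HALT, SIG_LOW) → (M_DROP, A_PING)

SIG_FULL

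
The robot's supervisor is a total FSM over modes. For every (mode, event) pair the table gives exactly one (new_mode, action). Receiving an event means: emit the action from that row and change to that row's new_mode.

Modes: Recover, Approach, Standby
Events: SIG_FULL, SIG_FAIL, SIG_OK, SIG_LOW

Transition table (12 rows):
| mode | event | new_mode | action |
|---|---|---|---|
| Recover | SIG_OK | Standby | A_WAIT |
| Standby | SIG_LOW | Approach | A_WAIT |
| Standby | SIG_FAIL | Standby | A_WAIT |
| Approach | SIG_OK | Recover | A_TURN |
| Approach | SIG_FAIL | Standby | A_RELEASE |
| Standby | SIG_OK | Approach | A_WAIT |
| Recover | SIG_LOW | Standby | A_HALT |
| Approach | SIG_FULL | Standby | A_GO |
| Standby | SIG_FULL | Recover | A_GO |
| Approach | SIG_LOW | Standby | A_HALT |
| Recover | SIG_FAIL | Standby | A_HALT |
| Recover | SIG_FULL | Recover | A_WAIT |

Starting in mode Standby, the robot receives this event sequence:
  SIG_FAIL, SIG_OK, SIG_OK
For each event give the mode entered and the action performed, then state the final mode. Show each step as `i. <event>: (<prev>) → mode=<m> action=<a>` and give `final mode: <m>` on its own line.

final mode: Recover

1. SIG_FAIL: (Standby) → mode=Standby action=A_WAIT
2. SIG_OK: (Standby) → mode=Approach action=A_WAIT
3. SIG_OK: (Approach) → mode=Recover action=A_TURN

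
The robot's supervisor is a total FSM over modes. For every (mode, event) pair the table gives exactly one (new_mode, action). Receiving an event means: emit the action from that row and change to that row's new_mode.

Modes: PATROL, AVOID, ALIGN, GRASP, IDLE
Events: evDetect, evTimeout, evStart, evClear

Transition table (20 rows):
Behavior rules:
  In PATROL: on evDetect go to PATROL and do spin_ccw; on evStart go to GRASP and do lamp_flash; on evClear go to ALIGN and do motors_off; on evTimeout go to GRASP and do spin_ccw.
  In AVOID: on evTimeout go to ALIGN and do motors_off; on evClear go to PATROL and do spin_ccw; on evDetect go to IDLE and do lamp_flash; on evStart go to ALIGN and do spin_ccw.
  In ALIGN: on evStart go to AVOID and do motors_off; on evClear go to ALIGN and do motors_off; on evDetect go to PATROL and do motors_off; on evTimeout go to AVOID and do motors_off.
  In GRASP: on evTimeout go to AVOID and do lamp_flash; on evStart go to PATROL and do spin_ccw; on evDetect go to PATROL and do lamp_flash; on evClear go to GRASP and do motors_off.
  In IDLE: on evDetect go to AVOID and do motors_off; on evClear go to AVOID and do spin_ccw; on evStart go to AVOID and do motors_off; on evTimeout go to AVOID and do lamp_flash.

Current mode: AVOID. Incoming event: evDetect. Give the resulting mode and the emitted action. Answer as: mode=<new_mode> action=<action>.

mode=IDLE action=lamp_flash

current mode = AVOID; filter table to that mode:
  (AVOID, evTimeout) → (ALIGN, motors_off)
  (AVOID, evClear) → (PATROL, spin_ccw)
  (AVOID, evDetect) → (IDLE, lamp_flash)  ← event matches
  (AVOID, evStart) → (ALIGN, spin_ccw)
event = evDetect selects (IDLE, lamp_flash)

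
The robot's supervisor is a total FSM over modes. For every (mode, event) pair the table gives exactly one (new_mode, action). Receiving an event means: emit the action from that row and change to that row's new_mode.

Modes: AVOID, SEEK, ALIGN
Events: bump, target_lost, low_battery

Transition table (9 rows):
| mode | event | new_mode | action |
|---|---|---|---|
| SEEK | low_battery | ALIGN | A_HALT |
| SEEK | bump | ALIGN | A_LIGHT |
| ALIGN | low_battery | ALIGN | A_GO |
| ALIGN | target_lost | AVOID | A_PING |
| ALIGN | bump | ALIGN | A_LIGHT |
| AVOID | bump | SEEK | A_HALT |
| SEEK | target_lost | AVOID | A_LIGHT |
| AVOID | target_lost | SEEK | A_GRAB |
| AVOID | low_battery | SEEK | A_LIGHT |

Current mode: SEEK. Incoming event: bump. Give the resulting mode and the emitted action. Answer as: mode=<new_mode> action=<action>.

current mode = SEEK; filter table to that mode:
  (SEEK, low_battery) → (ALIGN, A_HALT)
  (SEEK, bump) → (ALIGN, A_LIGHT)  ← event matches
  (SEEK, target_lost) → (AVOID, A_LIGHT)
event = bump selects (ALIGN, A_LIGHT)

mode=ALIGN action=A_LIGHT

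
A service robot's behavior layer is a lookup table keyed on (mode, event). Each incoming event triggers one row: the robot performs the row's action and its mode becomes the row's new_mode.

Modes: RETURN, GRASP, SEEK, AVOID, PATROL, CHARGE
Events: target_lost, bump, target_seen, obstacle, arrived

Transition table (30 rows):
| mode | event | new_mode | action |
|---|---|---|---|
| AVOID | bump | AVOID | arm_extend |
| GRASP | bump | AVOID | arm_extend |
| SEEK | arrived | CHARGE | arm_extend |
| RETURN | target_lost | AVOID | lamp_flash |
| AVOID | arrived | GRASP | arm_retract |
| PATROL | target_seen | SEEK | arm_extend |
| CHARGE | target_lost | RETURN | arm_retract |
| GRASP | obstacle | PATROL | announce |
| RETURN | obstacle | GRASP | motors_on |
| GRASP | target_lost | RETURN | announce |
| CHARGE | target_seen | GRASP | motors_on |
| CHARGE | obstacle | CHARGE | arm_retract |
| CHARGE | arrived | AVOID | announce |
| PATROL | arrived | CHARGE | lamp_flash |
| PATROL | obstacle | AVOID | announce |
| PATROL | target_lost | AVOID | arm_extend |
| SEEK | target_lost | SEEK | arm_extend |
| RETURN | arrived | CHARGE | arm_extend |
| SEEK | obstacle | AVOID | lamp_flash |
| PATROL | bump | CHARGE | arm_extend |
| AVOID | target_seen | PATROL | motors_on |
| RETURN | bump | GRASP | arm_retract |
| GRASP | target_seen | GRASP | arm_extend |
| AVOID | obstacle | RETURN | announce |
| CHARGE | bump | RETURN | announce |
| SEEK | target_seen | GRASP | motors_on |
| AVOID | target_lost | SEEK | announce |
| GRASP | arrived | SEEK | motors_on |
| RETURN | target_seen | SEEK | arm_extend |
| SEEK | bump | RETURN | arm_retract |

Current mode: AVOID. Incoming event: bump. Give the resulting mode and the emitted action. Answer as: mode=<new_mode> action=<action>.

current mode = AVOID; filter table to that mode:
  (AVOID, bump) → (AVOID, arm_extend)  ← event matches
  (AVOID, arrived) → (GRASP, arm_retract)
  (AVOID, target_seen) → (PATROL, motors_on)
  (AVOID, obstacle) → (RETURN, announce)
  (AVOID, target_lost) → (SEEK, announce)
event = bump selects (AVOID, arm_extend)

mode=AVOID action=arm_extend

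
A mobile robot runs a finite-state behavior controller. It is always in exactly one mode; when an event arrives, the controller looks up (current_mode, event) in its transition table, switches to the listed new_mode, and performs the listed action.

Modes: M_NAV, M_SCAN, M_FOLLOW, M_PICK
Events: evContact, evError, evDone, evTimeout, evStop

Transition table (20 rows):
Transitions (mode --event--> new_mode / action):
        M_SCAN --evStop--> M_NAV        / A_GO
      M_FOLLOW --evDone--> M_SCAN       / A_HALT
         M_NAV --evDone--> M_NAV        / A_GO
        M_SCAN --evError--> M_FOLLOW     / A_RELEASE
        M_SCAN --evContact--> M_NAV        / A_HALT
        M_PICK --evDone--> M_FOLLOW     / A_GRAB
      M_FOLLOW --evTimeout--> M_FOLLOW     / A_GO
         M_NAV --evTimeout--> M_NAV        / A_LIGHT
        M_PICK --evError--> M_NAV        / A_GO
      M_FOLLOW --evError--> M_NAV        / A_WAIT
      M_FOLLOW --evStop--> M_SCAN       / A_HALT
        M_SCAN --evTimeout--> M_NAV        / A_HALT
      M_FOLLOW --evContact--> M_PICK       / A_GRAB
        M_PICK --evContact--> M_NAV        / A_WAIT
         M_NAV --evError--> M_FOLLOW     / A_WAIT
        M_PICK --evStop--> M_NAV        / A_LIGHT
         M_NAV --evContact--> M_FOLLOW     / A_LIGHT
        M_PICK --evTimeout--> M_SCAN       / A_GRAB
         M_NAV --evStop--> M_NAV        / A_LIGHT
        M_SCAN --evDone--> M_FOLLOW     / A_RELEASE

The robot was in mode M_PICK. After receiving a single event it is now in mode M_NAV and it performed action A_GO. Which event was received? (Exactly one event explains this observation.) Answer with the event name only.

evError

try evContact: (M_PICK, evContact) → (M_NAV, A_WAIT)
try evError: (M_PICK, evError) → (M_NAV, A_GO)  ← matches
try evDone: (M_PICK, evDone) → (M_FOLLOW, A_GRAB)
try evTimeout: (M_PICK, evTimeout) → (M_SCAN, A_GRAB)
try evStop: (M_PICK, evStop) → (M_NAV, A_LIGHT)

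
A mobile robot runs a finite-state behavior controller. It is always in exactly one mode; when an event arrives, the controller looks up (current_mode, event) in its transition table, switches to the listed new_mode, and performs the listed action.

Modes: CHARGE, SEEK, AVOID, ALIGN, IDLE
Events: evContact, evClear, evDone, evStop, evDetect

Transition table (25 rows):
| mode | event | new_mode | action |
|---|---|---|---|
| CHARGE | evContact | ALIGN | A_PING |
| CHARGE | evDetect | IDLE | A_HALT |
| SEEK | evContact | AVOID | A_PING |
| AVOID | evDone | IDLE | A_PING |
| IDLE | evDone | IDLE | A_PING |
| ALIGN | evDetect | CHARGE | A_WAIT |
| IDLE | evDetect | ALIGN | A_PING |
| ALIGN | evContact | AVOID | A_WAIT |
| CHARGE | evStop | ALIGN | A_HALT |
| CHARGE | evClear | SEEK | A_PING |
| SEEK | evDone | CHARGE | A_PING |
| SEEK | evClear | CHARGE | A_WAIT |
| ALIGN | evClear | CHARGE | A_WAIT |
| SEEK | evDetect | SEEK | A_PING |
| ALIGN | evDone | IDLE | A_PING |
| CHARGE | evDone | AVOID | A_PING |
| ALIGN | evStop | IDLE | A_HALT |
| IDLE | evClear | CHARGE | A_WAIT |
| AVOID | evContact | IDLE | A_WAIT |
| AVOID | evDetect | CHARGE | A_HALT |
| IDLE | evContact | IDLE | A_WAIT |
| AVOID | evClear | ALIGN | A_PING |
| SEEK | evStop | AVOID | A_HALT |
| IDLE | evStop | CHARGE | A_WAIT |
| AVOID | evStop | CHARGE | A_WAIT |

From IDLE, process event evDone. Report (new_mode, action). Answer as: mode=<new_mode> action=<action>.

mode=IDLE action=A_PING

current mode = IDLE; filter table to that mode:
  (IDLE, evDone) → (IDLE, A_PING)  ← event matches
  (IDLE, evDetect) → (ALIGN, A_PING)
  (IDLE, evClear) → (CHARGE, A_WAIT)
  (IDLE, evContact) → (IDLE, A_WAIT)
  (IDLE, evStop) → (CHARGE, A_WAIT)
event = evDone selects (IDLE, A_PING)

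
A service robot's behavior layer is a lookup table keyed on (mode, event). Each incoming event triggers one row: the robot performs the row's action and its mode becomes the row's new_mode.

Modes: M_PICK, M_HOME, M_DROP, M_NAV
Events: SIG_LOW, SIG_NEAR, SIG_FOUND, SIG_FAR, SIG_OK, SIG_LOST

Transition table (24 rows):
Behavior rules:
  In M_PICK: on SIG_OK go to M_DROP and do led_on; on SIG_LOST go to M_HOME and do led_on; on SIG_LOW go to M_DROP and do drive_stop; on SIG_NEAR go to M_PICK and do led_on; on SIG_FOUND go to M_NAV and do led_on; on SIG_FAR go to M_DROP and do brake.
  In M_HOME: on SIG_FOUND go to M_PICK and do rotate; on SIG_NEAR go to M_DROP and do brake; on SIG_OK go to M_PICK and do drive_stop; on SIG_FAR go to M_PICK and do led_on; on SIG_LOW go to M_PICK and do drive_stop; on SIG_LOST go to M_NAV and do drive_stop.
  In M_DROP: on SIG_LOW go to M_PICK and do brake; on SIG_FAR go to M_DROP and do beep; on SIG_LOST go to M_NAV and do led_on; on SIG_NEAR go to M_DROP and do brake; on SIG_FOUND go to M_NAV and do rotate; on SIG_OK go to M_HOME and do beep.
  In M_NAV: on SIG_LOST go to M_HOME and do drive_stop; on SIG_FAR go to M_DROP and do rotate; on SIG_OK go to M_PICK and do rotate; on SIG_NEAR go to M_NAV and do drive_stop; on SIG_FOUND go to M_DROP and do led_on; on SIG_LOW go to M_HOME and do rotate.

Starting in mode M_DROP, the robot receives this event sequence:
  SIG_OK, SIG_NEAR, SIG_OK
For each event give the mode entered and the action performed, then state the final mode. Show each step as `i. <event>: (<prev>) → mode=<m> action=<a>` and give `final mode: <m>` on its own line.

final mode: M_HOME

1. SIG_OK: (M_DROP) → mode=M_HOME action=beep
2. SIG_NEAR: (M_HOME) → mode=M_DROP action=brake
3. SIG_OK: (M_DROP) → mode=M_HOME action=beep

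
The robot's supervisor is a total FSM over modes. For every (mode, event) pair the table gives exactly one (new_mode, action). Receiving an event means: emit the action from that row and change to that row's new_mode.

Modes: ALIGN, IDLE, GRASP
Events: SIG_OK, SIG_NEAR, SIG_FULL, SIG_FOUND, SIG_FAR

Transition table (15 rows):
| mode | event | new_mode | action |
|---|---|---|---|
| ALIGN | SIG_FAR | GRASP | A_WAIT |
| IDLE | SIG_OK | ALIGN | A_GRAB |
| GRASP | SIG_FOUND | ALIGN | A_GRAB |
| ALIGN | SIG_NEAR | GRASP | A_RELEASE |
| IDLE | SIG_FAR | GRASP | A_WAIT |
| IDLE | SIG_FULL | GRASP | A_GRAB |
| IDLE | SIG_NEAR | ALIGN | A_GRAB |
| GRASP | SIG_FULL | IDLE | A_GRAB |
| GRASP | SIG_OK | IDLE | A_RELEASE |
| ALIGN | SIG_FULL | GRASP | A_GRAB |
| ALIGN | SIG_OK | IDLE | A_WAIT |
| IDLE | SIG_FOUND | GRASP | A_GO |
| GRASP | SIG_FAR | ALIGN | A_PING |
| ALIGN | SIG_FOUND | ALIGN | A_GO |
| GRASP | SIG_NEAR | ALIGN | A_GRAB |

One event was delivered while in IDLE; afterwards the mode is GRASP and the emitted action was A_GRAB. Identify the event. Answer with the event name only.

SIG_FULL

try SIG_OK: (IDLE, SIG_OK) → (ALIGN, A_GRAB)
try SIG_NEAR: (IDLE, SIG_NEAR) → (ALIGN, A_GRAB)
try SIG_FULL: (IDLE, SIG_FULL) → (GRASP, A_GRAB)  ← matches
try SIG_FOUND: (IDLE, SIG_FOUND) → (GRASP, A_GO)
try SIG_FAR: (IDLE, SIG_FAR) → (GRASP, A_WAIT)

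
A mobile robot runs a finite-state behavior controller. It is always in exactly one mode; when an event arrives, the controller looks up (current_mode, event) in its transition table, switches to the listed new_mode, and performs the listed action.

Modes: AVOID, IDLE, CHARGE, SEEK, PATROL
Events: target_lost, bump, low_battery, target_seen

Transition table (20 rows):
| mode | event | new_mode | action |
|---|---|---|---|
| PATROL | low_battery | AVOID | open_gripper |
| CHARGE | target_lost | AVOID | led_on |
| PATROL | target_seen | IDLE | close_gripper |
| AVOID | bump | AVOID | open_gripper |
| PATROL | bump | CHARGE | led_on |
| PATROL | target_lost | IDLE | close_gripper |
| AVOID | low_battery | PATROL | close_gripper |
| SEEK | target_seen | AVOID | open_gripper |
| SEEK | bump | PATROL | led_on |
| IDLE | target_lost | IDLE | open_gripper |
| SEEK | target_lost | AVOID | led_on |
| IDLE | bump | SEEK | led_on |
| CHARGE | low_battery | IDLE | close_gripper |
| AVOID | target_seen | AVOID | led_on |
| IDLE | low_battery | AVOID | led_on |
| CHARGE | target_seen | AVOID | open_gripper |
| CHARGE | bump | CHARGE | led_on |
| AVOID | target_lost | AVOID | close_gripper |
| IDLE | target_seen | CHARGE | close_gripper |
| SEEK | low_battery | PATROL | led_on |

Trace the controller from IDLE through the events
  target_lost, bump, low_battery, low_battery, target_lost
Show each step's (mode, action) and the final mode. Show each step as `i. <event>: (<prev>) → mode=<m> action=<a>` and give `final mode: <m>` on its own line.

1. target_lost: (IDLE) → mode=IDLE action=open_gripper
2. bump: (IDLE) → mode=SEEK action=led_on
3. low_battery: (SEEK) → mode=PATROL action=led_on
4. low_battery: (PATROL) → mode=AVOID action=open_gripper
5. target_lost: (AVOID) → mode=AVOID action=close_gripper

final mode: AVOID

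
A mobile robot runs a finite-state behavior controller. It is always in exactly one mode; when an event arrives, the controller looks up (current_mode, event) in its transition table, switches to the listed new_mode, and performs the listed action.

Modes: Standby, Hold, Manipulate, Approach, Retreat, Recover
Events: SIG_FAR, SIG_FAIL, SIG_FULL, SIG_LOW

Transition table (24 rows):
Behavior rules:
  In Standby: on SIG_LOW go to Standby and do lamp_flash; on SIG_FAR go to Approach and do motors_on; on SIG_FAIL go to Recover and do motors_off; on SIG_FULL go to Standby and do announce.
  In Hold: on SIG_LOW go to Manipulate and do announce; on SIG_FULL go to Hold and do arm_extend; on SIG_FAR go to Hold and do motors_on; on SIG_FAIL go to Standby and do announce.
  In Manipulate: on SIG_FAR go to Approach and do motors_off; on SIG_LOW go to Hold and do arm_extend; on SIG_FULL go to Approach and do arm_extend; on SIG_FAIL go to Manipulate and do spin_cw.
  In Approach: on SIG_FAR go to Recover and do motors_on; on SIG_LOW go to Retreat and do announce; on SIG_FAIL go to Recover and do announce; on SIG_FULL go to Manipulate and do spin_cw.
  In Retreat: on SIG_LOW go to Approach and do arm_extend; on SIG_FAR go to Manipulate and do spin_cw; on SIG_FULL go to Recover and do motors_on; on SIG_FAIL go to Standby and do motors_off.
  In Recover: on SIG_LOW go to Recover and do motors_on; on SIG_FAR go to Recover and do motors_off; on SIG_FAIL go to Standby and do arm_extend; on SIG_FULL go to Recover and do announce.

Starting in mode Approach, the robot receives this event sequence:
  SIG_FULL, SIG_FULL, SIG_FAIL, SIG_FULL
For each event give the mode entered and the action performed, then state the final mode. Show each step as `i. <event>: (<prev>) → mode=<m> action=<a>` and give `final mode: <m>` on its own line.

final mode: Recover

1. SIG_FULL: (Approach) → mode=Manipulate action=spin_cw
2. SIG_FULL: (Manipulate) → mode=Approach action=arm_extend
3. SIG_FAIL: (Approach) → mode=Recover action=announce
4. SIG_FULL: (Recover) → mode=Recover action=announce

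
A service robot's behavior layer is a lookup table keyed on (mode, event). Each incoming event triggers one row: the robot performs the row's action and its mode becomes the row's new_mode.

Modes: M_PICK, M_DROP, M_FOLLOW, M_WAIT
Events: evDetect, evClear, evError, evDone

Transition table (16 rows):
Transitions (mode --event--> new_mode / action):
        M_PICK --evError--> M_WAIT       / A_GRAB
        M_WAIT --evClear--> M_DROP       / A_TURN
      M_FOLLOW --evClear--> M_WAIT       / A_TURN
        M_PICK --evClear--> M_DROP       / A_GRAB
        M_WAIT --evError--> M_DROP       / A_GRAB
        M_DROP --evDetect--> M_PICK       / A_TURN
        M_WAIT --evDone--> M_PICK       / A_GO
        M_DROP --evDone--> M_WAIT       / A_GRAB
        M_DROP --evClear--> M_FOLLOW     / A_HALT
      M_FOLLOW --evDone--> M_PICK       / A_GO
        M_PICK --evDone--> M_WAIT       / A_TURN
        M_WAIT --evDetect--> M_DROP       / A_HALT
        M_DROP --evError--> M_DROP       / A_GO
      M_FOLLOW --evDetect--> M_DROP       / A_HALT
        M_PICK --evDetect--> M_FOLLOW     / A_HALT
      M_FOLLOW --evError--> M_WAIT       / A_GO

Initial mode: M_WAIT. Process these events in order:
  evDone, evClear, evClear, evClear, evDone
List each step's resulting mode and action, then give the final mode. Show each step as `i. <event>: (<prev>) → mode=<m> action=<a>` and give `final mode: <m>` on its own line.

final mode: M_PICK

1. evDone: (M_WAIT) → mode=M_PICK action=A_GO
2. evClear: (M_PICK) → mode=M_DROP action=A_GRAB
3. evClear: (M_DROP) → mode=M_FOLLOW action=A_HALT
4. evClear: (M_FOLLOW) → mode=M_WAIT action=A_TURN
5. evDone: (M_WAIT) → mode=M_PICK action=A_GO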